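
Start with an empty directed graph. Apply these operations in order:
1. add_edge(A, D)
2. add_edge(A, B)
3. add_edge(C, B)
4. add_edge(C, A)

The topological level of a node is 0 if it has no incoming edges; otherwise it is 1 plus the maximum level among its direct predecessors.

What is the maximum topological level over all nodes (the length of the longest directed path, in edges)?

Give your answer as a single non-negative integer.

Op 1: add_edge(A, D). Edges now: 1
Op 2: add_edge(A, B). Edges now: 2
Op 3: add_edge(C, B). Edges now: 3
Op 4: add_edge(C, A). Edges now: 4
Compute levels (Kahn BFS):
  sources (in-degree 0): C
  process C: level=0
    C->A: in-degree(A)=0, level(A)=1, enqueue
    C->B: in-degree(B)=1, level(B)>=1
  process A: level=1
    A->B: in-degree(B)=0, level(B)=2, enqueue
    A->D: in-degree(D)=0, level(D)=2, enqueue
  process B: level=2
  process D: level=2
All levels: A:1, B:2, C:0, D:2
max level = 2

Answer: 2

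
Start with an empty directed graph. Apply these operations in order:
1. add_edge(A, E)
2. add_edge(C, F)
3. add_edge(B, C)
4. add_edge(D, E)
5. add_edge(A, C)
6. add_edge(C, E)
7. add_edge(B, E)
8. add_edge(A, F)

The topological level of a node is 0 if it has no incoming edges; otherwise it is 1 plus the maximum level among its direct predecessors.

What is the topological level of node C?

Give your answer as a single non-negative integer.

Answer: 1

Derivation:
Op 1: add_edge(A, E). Edges now: 1
Op 2: add_edge(C, F). Edges now: 2
Op 3: add_edge(B, C). Edges now: 3
Op 4: add_edge(D, E). Edges now: 4
Op 5: add_edge(A, C). Edges now: 5
Op 6: add_edge(C, E). Edges now: 6
Op 7: add_edge(B, E). Edges now: 7
Op 8: add_edge(A, F). Edges now: 8
Compute levels (Kahn BFS):
  sources (in-degree 0): A, B, D
  process A: level=0
    A->C: in-degree(C)=1, level(C)>=1
    A->E: in-degree(E)=3, level(E)>=1
    A->F: in-degree(F)=1, level(F)>=1
  process B: level=0
    B->C: in-degree(C)=0, level(C)=1, enqueue
    B->E: in-degree(E)=2, level(E)>=1
  process D: level=0
    D->E: in-degree(E)=1, level(E)>=1
  process C: level=1
    C->E: in-degree(E)=0, level(E)=2, enqueue
    C->F: in-degree(F)=0, level(F)=2, enqueue
  process E: level=2
  process F: level=2
All levels: A:0, B:0, C:1, D:0, E:2, F:2
level(C) = 1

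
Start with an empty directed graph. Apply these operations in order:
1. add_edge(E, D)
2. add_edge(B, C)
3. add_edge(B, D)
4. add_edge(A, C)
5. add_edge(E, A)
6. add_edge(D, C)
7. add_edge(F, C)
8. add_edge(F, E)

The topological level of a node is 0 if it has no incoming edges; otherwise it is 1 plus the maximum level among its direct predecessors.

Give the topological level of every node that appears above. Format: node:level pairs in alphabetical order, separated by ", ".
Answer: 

Answer: A:2, B:0, C:3, D:2, E:1, F:0

Derivation:
Op 1: add_edge(E, D). Edges now: 1
Op 2: add_edge(B, C). Edges now: 2
Op 3: add_edge(B, D). Edges now: 3
Op 4: add_edge(A, C). Edges now: 4
Op 5: add_edge(E, A). Edges now: 5
Op 6: add_edge(D, C). Edges now: 6
Op 7: add_edge(F, C). Edges now: 7
Op 8: add_edge(F, E). Edges now: 8
Compute levels (Kahn BFS):
  sources (in-degree 0): B, F
  process B: level=0
    B->C: in-degree(C)=3, level(C)>=1
    B->D: in-degree(D)=1, level(D)>=1
  process F: level=0
    F->C: in-degree(C)=2, level(C)>=1
    F->E: in-degree(E)=0, level(E)=1, enqueue
  process E: level=1
    E->A: in-degree(A)=0, level(A)=2, enqueue
    E->D: in-degree(D)=0, level(D)=2, enqueue
  process A: level=2
    A->C: in-degree(C)=1, level(C)>=3
  process D: level=2
    D->C: in-degree(C)=0, level(C)=3, enqueue
  process C: level=3
All levels: A:2, B:0, C:3, D:2, E:1, F:0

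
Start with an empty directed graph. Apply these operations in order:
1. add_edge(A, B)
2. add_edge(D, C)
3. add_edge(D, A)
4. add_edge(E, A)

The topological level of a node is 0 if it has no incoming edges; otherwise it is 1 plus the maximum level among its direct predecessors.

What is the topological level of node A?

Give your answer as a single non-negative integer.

Answer: 1

Derivation:
Op 1: add_edge(A, B). Edges now: 1
Op 2: add_edge(D, C). Edges now: 2
Op 3: add_edge(D, A). Edges now: 3
Op 4: add_edge(E, A). Edges now: 4
Compute levels (Kahn BFS):
  sources (in-degree 0): D, E
  process D: level=0
    D->A: in-degree(A)=1, level(A)>=1
    D->C: in-degree(C)=0, level(C)=1, enqueue
  process E: level=0
    E->A: in-degree(A)=0, level(A)=1, enqueue
  process C: level=1
  process A: level=1
    A->B: in-degree(B)=0, level(B)=2, enqueue
  process B: level=2
All levels: A:1, B:2, C:1, D:0, E:0
level(A) = 1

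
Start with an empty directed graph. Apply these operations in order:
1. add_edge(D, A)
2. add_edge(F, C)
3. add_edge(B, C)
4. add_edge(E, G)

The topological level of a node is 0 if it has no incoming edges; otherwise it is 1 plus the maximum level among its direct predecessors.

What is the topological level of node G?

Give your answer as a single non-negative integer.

Answer: 1

Derivation:
Op 1: add_edge(D, A). Edges now: 1
Op 2: add_edge(F, C). Edges now: 2
Op 3: add_edge(B, C). Edges now: 3
Op 4: add_edge(E, G). Edges now: 4
Compute levels (Kahn BFS):
  sources (in-degree 0): B, D, E, F
  process B: level=0
    B->C: in-degree(C)=1, level(C)>=1
  process D: level=0
    D->A: in-degree(A)=0, level(A)=1, enqueue
  process E: level=0
    E->G: in-degree(G)=0, level(G)=1, enqueue
  process F: level=0
    F->C: in-degree(C)=0, level(C)=1, enqueue
  process A: level=1
  process G: level=1
  process C: level=1
All levels: A:1, B:0, C:1, D:0, E:0, F:0, G:1
level(G) = 1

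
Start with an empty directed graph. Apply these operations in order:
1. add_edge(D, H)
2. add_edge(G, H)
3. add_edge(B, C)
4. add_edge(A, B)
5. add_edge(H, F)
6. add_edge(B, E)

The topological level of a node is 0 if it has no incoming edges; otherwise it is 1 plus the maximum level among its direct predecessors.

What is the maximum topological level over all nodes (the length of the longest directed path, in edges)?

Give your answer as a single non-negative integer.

Op 1: add_edge(D, H). Edges now: 1
Op 2: add_edge(G, H). Edges now: 2
Op 3: add_edge(B, C). Edges now: 3
Op 4: add_edge(A, B). Edges now: 4
Op 5: add_edge(H, F). Edges now: 5
Op 6: add_edge(B, E). Edges now: 6
Compute levels (Kahn BFS):
  sources (in-degree 0): A, D, G
  process A: level=0
    A->B: in-degree(B)=0, level(B)=1, enqueue
  process D: level=0
    D->H: in-degree(H)=1, level(H)>=1
  process G: level=0
    G->H: in-degree(H)=0, level(H)=1, enqueue
  process B: level=1
    B->C: in-degree(C)=0, level(C)=2, enqueue
    B->E: in-degree(E)=0, level(E)=2, enqueue
  process H: level=1
    H->F: in-degree(F)=0, level(F)=2, enqueue
  process C: level=2
  process E: level=2
  process F: level=2
All levels: A:0, B:1, C:2, D:0, E:2, F:2, G:0, H:1
max level = 2

Answer: 2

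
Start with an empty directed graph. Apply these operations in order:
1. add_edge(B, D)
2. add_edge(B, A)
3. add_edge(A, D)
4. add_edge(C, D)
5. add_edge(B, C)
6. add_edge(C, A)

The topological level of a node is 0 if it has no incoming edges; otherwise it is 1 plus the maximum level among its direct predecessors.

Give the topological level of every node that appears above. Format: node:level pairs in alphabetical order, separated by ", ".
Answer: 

Op 1: add_edge(B, D). Edges now: 1
Op 2: add_edge(B, A). Edges now: 2
Op 3: add_edge(A, D). Edges now: 3
Op 4: add_edge(C, D). Edges now: 4
Op 5: add_edge(B, C). Edges now: 5
Op 6: add_edge(C, A). Edges now: 6
Compute levels (Kahn BFS):
  sources (in-degree 0): B
  process B: level=0
    B->A: in-degree(A)=1, level(A)>=1
    B->C: in-degree(C)=0, level(C)=1, enqueue
    B->D: in-degree(D)=2, level(D)>=1
  process C: level=1
    C->A: in-degree(A)=0, level(A)=2, enqueue
    C->D: in-degree(D)=1, level(D)>=2
  process A: level=2
    A->D: in-degree(D)=0, level(D)=3, enqueue
  process D: level=3
All levels: A:2, B:0, C:1, D:3

Answer: A:2, B:0, C:1, D:3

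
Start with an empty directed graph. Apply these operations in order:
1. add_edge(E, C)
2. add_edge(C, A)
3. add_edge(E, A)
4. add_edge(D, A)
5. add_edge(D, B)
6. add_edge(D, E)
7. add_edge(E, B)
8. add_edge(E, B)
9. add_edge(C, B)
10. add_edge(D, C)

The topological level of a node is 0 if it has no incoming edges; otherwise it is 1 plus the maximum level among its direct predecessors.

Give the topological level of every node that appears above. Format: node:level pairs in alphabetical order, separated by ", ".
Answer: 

Op 1: add_edge(E, C). Edges now: 1
Op 2: add_edge(C, A). Edges now: 2
Op 3: add_edge(E, A). Edges now: 3
Op 4: add_edge(D, A). Edges now: 4
Op 5: add_edge(D, B). Edges now: 5
Op 6: add_edge(D, E). Edges now: 6
Op 7: add_edge(E, B). Edges now: 7
Op 8: add_edge(E, B) (duplicate, no change). Edges now: 7
Op 9: add_edge(C, B). Edges now: 8
Op 10: add_edge(D, C). Edges now: 9
Compute levels (Kahn BFS):
  sources (in-degree 0): D
  process D: level=0
    D->A: in-degree(A)=2, level(A)>=1
    D->B: in-degree(B)=2, level(B)>=1
    D->C: in-degree(C)=1, level(C)>=1
    D->E: in-degree(E)=0, level(E)=1, enqueue
  process E: level=1
    E->A: in-degree(A)=1, level(A)>=2
    E->B: in-degree(B)=1, level(B)>=2
    E->C: in-degree(C)=0, level(C)=2, enqueue
  process C: level=2
    C->A: in-degree(A)=0, level(A)=3, enqueue
    C->B: in-degree(B)=0, level(B)=3, enqueue
  process A: level=3
  process B: level=3
All levels: A:3, B:3, C:2, D:0, E:1

Answer: A:3, B:3, C:2, D:0, E:1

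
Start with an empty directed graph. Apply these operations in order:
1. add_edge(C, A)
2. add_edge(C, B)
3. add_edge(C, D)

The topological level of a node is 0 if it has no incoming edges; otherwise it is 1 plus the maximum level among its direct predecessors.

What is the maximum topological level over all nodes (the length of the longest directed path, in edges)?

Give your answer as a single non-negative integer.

Op 1: add_edge(C, A). Edges now: 1
Op 2: add_edge(C, B). Edges now: 2
Op 3: add_edge(C, D). Edges now: 3
Compute levels (Kahn BFS):
  sources (in-degree 0): C
  process C: level=0
    C->A: in-degree(A)=0, level(A)=1, enqueue
    C->B: in-degree(B)=0, level(B)=1, enqueue
    C->D: in-degree(D)=0, level(D)=1, enqueue
  process A: level=1
  process B: level=1
  process D: level=1
All levels: A:1, B:1, C:0, D:1
max level = 1

Answer: 1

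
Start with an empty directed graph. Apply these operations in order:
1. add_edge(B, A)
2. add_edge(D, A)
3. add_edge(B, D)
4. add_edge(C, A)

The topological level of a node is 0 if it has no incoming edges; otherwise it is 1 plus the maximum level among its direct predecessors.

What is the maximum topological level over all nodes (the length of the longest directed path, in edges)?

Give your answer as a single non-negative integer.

Answer: 2

Derivation:
Op 1: add_edge(B, A). Edges now: 1
Op 2: add_edge(D, A). Edges now: 2
Op 3: add_edge(B, D). Edges now: 3
Op 4: add_edge(C, A). Edges now: 4
Compute levels (Kahn BFS):
  sources (in-degree 0): B, C
  process B: level=0
    B->A: in-degree(A)=2, level(A)>=1
    B->D: in-degree(D)=0, level(D)=1, enqueue
  process C: level=0
    C->A: in-degree(A)=1, level(A)>=1
  process D: level=1
    D->A: in-degree(A)=0, level(A)=2, enqueue
  process A: level=2
All levels: A:2, B:0, C:0, D:1
max level = 2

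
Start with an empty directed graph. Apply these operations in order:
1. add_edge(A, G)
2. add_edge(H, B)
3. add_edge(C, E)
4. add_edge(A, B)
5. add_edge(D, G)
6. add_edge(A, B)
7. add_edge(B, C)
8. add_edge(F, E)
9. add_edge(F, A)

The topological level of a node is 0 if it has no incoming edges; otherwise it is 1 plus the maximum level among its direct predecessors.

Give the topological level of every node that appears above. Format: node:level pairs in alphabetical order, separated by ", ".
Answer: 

Op 1: add_edge(A, G). Edges now: 1
Op 2: add_edge(H, B). Edges now: 2
Op 3: add_edge(C, E). Edges now: 3
Op 4: add_edge(A, B). Edges now: 4
Op 5: add_edge(D, G). Edges now: 5
Op 6: add_edge(A, B) (duplicate, no change). Edges now: 5
Op 7: add_edge(B, C). Edges now: 6
Op 8: add_edge(F, E). Edges now: 7
Op 9: add_edge(F, A). Edges now: 8
Compute levels (Kahn BFS):
  sources (in-degree 0): D, F, H
  process D: level=0
    D->G: in-degree(G)=1, level(G)>=1
  process F: level=0
    F->A: in-degree(A)=0, level(A)=1, enqueue
    F->E: in-degree(E)=1, level(E)>=1
  process H: level=0
    H->B: in-degree(B)=1, level(B)>=1
  process A: level=1
    A->B: in-degree(B)=0, level(B)=2, enqueue
    A->G: in-degree(G)=0, level(G)=2, enqueue
  process B: level=2
    B->C: in-degree(C)=0, level(C)=3, enqueue
  process G: level=2
  process C: level=3
    C->E: in-degree(E)=0, level(E)=4, enqueue
  process E: level=4
All levels: A:1, B:2, C:3, D:0, E:4, F:0, G:2, H:0

Answer: A:1, B:2, C:3, D:0, E:4, F:0, G:2, H:0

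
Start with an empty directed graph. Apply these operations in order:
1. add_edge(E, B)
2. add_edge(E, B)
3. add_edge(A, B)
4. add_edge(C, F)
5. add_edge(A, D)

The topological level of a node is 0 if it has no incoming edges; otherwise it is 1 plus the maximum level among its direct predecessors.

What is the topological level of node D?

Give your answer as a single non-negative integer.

Answer: 1

Derivation:
Op 1: add_edge(E, B). Edges now: 1
Op 2: add_edge(E, B) (duplicate, no change). Edges now: 1
Op 3: add_edge(A, B). Edges now: 2
Op 4: add_edge(C, F). Edges now: 3
Op 5: add_edge(A, D). Edges now: 4
Compute levels (Kahn BFS):
  sources (in-degree 0): A, C, E
  process A: level=0
    A->B: in-degree(B)=1, level(B)>=1
    A->D: in-degree(D)=0, level(D)=1, enqueue
  process C: level=0
    C->F: in-degree(F)=0, level(F)=1, enqueue
  process E: level=0
    E->B: in-degree(B)=0, level(B)=1, enqueue
  process D: level=1
  process F: level=1
  process B: level=1
All levels: A:0, B:1, C:0, D:1, E:0, F:1
level(D) = 1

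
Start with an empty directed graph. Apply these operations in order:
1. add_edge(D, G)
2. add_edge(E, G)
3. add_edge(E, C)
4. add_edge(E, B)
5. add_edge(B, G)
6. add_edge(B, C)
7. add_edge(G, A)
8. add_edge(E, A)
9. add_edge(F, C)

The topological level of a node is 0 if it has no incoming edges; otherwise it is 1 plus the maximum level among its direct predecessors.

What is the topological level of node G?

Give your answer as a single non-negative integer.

Answer: 2

Derivation:
Op 1: add_edge(D, G). Edges now: 1
Op 2: add_edge(E, G). Edges now: 2
Op 3: add_edge(E, C). Edges now: 3
Op 4: add_edge(E, B). Edges now: 4
Op 5: add_edge(B, G). Edges now: 5
Op 6: add_edge(B, C). Edges now: 6
Op 7: add_edge(G, A). Edges now: 7
Op 8: add_edge(E, A). Edges now: 8
Op 9: add_edge(F, C). Edges now: 9
Compute levels (Kahn BFS):
  sources (in-degree 0): D, E, F
  process D: level=0
    D->G: in-degree(G)=2, level(G)>=1
  process E: level=0
    E->A: in-degree(A)=1, level(A)>=1
    E->B: in-degree(B)=0, level(B)=1, enqueue
    E->C: in-degree(C)=2, level(C)>=1
    E->G: in-degree(G)=1, level(G)>=1
  process F: level=0
    F->C: in-degree(C)=1, level(C)>=1
  process B: level=1
    B->C: in-degree(C)=0, level(C)=2, enqueue
    B->G: in-degree(G)=0, level(G)=2, enqueue
  process C: level=2
  process G: level=2
    G->A: in-degree(A)=0, level(A)=3, enqueue
  process A: level=3
All levels: A:3, B:1, C:2, D:0, E:0, F:0, G:2
level(G) = 2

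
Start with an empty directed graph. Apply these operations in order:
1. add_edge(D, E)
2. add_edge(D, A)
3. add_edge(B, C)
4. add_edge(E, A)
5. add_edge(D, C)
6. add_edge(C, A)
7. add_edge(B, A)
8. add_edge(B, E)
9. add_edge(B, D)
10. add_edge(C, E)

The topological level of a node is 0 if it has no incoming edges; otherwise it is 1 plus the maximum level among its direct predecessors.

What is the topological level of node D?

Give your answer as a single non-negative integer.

Op 1: add_edge(D, E). Edges now: 1
Op 2: add_edge(D, A). Edges now: 2
Op 3: add_edge(B, C). Edges now: 3
Op 4: add_edge(E, A). Edges now: 4
Op 5: add_edge(D, C). Edges now: 5
Op 6: add_edge(C, A). Edges now: 6
Op 7: add_edge(B, A). Edges now: 7
Op 8: add_edge(B, E). Edges now: 8
Op 9: add_edge(B, D). Edges now: 9
Op 10: add_edge(C, E). Edges now: 10
Compute levels (Kahn BFS):
  sources (in-degree 0): B
  process B: level=0
    B->A: in-degree(A)=3, level(A)>=1
    B->C: in-degree(C)=1, level(C)>=1
    B->D: in-degree(D)=0, level(D)=1, enqueue
    B->E: in-degree(E)=2, level(E)>=1
  process D: level=1
    D->A: in-degree(A)=2, level(A)>=2
    D->C: in-degree(C)=0, level(C)=2, enqueue
    D->E: in-degree(E)=1, level(E)>=2
  process C: level=2
    C->A: in-degree(A)=1, level(A)>=3
    C->E: in-degree(E)=0, level(E)=3, enqueue
  process E: level=3
    E->A: in-degree(A)=0, level(A)=4, enqueue
  process A: level=4
All levels: A:4, B:0, C:2, D:1, E:3
level(D) = 1

Answer: 1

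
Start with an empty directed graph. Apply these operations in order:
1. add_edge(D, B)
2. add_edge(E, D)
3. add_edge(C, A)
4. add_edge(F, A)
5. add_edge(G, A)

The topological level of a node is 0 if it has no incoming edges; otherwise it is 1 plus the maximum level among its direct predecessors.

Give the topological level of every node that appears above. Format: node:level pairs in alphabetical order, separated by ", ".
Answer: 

Op 1: add_edge(D, B). Edges now: 1
Op 2: add_edge(E, D). Edges now: 2
Op 3: add_edge(C, A). Edges now: 3
Op 4: add_edge(F, A). Edges now: 4
Op 5: add_edge(G, A). Edges now: 5
Compute levels (Kahn BFS):
  sources (in-degree 0): C, E, F, G
  process C: level=0
    C->A: in-degree(A)=2, level(A)>=1
  process E: level=0
    E->D: in-degree(D)=0, level(D)=1, enqueue
  process F: level=0
    F->A: in-degree(A)=1, level(A)>=1
  process G: level=0
    G->A: in-degree(A)=0, level(A)=1, enqueue
  process D: level=1
    D->B: in-degree(B)=0, level(B)=2, enqueue
  process A: level=1
  process B: level=2
All levels: A:1, B:2, C:0, D:1, E:0, F:0, G:0

Answer: A:1, B:2, C:0, D:1, E:0, F:0, G:0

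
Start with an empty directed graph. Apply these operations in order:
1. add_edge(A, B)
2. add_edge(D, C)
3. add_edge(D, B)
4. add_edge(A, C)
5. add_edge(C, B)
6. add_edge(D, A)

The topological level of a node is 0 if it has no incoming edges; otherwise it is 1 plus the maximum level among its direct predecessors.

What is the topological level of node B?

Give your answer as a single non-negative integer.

Op 1: add_edge(A, B). Edges now: 1
Op 2: add_edge(D, C). Edges now: 2
Op 3: add_edge(D, B). Edges now: 3
Op 4: add_edge(A, C). Edges now: 4
Op 5: add_edge(C, B). Edges now: 5
Op 6: add_edge(D, A). Edges now: 6
Compute levels (Kahn BFS):
  sources (in-degree 0): D
  process D: level=0
    D->A: in-degree(A)=0, level(A)=1, enqueue
    D->B: in-degree(B)=2, level(B)>=1
    D->C: in-degree(C)=1, level(C)>=1
  process A: level=1
    A->B: in-degree(B)=1, level(B)>=2
    A->C: in-degree(C)=0, level(C)=2, enqueue
  process C: level=2
    C->B: in-degree(B)=0, level(B)=3, enqueue
  process B: level=3
All levels: A:1, B:3, C:2, D:0
level(B) = 3

Answer: 3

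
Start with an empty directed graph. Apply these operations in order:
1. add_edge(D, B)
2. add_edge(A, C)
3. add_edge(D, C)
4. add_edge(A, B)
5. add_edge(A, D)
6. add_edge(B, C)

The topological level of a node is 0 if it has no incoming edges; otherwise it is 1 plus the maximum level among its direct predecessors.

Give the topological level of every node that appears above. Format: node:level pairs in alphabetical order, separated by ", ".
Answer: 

Op 1: add_edge(D, B). Edges now: 1
Op 2: add_edge(A, C). Edges now: 2
Op 3: add_edge(D, C). Edges now: 3
Op 4: add_edge(A, B). Edges now: 4
Op 5: add_edge(A, D). Edges now: 5
Op 6: add_edge(B, C). Edges now: 6
Compute levels (Kahn BFS):
  sources (in-degree 0): A
  process A: level=0
    A->B: in-degree(B)=1, level(B)>=1
    A->C: in-degree(C)=2, level(C)>=1
    A->D: in-degree(D)=0, level(D)=1, enqueue
  process D: level=1
    D->B: in-degree(B)=0, level(B)=2, enqueue
    D->C: in-degree(C)=1, level(C)>=2
  process B: level=2
    B->C: in-degree(C)=0, level(C)=3, enqueue
  process C: level=3
All levels: A:0, B:2, C:3, D:1

Answer: A:0, B:2, C:3, D:1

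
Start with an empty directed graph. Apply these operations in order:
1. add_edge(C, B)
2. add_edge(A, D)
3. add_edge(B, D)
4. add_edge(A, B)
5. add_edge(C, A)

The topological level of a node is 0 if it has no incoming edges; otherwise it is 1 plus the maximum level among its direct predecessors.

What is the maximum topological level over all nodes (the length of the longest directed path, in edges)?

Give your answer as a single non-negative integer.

Answer: 3

Derivation:
Op 1: add_edge(C, B). Edges now: 1
Op 2: add_edge(A, D). Edges now: 2
Op 3: add_edge(B, D). Edges now: 3
Op 4: add_edge(A, B). Edges now: 4
Op 5: add_edge(C, A). Edges now: 5
Compute levels (Kahn BFS):
  sources (in-degree 0): C
  process C: level=0
    C->A: in-degree(A)=0, level(A)=1, enqueue
    C->B: in-degree(B)=1, level(B)>=1
  process A: level=1
    A->B: in-degree(B)=0, level(B)=2, enqueue
    A->D: in-degree(D)=1, level(D)>=2
  process B: level=2
    B->D: in-degree(D)=0, level(D)=3, enqueue
  process D: level=3
All levels: A:1, B:2, C:0, D:3
max level = 3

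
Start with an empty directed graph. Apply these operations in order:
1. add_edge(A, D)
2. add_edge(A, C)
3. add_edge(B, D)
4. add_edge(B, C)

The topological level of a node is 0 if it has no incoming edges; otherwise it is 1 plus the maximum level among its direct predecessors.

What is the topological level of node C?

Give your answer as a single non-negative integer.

Op 1: add_edge(A, D). Edges now: 1
Op 2: add_edge(A, C). Edges now: 2
Op 3: add_edge(B, D). Edges now: 3
Op 4: add_edge(B, C). Edges now: 4
Compute levels (Kahn BFS):
  sources (in-degree 0): A, B
  process A: level=0
    A->C: in-degree(C)=1, level(C)>=1
    A->D: in-degree(D)=1, level(D)>=1
  process B: level=0
    B->C: in-degree(C)=0, level(C)=1, enqueue
    B->D: in-degree(D)=0, level(D)=1, enqueue
  process C: level=1
  process D: level=1
All levels: A:0, B:0, C:1, D:1
level(C) = 1

Answer: 1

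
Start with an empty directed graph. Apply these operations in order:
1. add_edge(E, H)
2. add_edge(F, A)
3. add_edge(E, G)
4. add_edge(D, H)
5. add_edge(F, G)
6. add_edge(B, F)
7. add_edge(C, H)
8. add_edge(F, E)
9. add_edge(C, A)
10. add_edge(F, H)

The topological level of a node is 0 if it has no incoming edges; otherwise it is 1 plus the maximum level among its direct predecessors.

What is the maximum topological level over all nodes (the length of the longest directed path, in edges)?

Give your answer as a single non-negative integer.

Answer: 3

Derivation:
Op 1: add_edge(E, H). Edges now: 1
Op 2: add_edge(F, A). Edges now: 2
Op 3: add_edge(E, G). Edges now: 3
Op 4: add_edge(D, H). Edges now: 4
Op 5: add_edge(F, G). Edges now: 5
Op 6: add_edge(B, F). Edges now: 6
Op 7: add_edge(C, H). Edges now: 7
Op 8: add_edge(F, E). Edges now: 8
Op 9: add_edge(C, A). Edges now: 9
Op 10: add_edge(F, H). Edges now: 10
Compute levels (Kahn BFS):
  sources (in-degree 0): B, C, D
  process B: level=0
    B->F: in-degree(F)=0, level(F)=1, enqueue
  process C: level=0
    C->A: in-degree(A)=1, level(A)>=1
    C->H: in-degree(H)=3, level(H)>=1
  process D: level=0
    D->H: in-degree(H)=2, level(H)>=1
  process F: level=1
    F->A: in-degree(A)=0, level(A)=2, enqueue
    F->E: in-degree(E)=0, level(E)=2, enqueue
    F->G: in-degree(G)=1, level(G)>=2
    F->H: in-degree(H)=1, level(H)>=2
  process A: level=2
  process E: level=2
    E->G: in-degree(G)=0, level(G)=3, enqueue
    E->H: in-degree(H)=0, level(H)=3, enqueue
  process G: level=3
  process H: level=3
All levels: A:2, B:0, C:0, D:0, E:2, F:1, G:3, H:3
max level = 3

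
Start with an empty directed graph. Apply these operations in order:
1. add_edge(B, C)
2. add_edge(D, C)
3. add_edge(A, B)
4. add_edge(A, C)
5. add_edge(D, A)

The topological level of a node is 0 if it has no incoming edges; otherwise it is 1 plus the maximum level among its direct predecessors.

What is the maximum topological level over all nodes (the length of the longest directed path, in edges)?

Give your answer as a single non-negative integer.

Op 1: add_edge(B, C). Edges now: 1
Op 2: add_edge(D, C). Edges now: 2
Op 3: add_edge(A, B). Edges now: 3
Op 4: add_edge(A, C). Edges now: 4
Op 5: add_edge(D, A). Edges now: 5
Compute levels (Kahn BFS):
  sources (in-degree 0): D
  process D: level=0
    D->A: in-degree(A)=0, level(A)=1, enqueue
    D->C: in-degree(C)=2, level(C)>=1
  process A: level=1
    A->B: in-degree(B)=0, level(B)=2, enqueue
    A->C: in-degree(C)=1, level(C)>=2
  process B: level=2
    B->C: in-degree(C)=0, level(C)=3, enqueue
  process C: level=3
All levels: A:1, B:2, C:3, D:0
max level = 3

Answer: 3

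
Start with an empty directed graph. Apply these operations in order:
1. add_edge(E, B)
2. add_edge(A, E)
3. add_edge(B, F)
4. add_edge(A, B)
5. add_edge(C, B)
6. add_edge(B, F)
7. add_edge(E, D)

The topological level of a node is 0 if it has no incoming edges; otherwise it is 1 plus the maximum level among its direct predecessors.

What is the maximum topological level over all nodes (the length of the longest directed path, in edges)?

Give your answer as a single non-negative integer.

Answer: 3

Derivation:
Op 1: add_edge(E, B). Edges now: 1
Op 2: add_edge(A, E). Edges now: 2
Op 3: add_edge(B, F). Edges now: 3
Op 4: add_edge(A, B). Edges now: 4
Op 5: add_edge(C, B). Edges now: 5
Op 6: add_edge(B, F) (duplicate, no change). Edges now: 5
Op 7: add_edge(E, D). Edges now: 6
Compute levels (Kahn BFS):
  sources (in-degree 0): A, C
  process A: level=0
    A->B: in-degree(B)=2, level(B)>=1
    A->E: in-degree(E)=0, level(E)=1, enqueue
  process C: level=0
    C->B: in-degree(B)=1, level(B)>=1
  process E: level=1
    E->B: in-degree(B)=0, level(B)=2, enqueue
    E->D: in-degree(D)=0, level(D)=2, enqueue
  process B: level=2
    B->F: in-degree(F)=0, level(F)=3, enqueue
  process D: level=2
  process F: level=3
All levels: A:0, B:2, C:0, D:2, E:1, F:3
max level = 3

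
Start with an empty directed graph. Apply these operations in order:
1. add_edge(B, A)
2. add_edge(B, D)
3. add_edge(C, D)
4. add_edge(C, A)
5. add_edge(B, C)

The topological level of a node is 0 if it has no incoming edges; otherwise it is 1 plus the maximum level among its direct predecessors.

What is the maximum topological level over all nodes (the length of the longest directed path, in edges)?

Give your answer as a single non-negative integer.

Answer: 2

Derivation:
Op 1: add_edge(B, A). Edges now: 1
Op 2: add_edge(B, D). Edges now: 2
Op 3: add_edge(C, D). Edges now: 3
Op 4: add_edge(C, A). Edges now: 4
Op 5: add_edge(B, C). Edges now: 5
Compute levels (Kahn BFS):
  sources (in-degree 0): B
  process B: level=0
    B->A: in-degree(A)=1, level(A)>=1
    B->C: in-degree(C)=0, level(C)=1, enqueue
    B->D: in-degree(D)=1, level(D)>=1
  process C: level=1
    C->A: in-degree(A)=0, level(A)=2, enqueue
    C->D: in-degree(D)=0, level(D)=2, enqueue
  process A: level=2
  process D: level=2
All levels: A:2, B:0, C:1, D:2
max level = 2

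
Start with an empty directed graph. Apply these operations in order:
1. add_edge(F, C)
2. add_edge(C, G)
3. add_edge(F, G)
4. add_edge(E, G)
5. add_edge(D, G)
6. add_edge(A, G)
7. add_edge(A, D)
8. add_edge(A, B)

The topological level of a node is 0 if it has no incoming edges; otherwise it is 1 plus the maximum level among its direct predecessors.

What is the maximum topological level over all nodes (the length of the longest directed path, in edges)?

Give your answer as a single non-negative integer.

Answer: 2

Derivation:
Op 1: add_edge(F, C). Edges now: 1
Op 2: add_edge(C, G). Edges now: 2
Op 3: add_edge(F, G). Edges now: 3
Op 4: add_edge(E, G). Edges now: 4
Op 5: add_edge(D, G). Edges now: 5
Op 6: add_edge(A, G). Edges now: 6
Op 7: add_edge(A, D). Edges now: 7
Op 8: add_edge(A, B). Edges now: 8
Compute levels (Kahn BFS):
  sources (in-degree 0): A, E, F
  process A: level=0
    A->B: in-degree(B)=0, level(B)=1, enqueue
    A->D: in-degree(D)=0, level(D)=1, enqueue
    A->G: in-degree(G)=4, level(G)>=1
  process E: level=0
    E->G: in-degree(G)=3, level(G)>=1
  process F: level=0
    F->C: in-degree(C)=0, level(C)=1, enqueue
    F->G: in-degree(G)=2, level(G)>=1
  process B: level=1
  process D: level=1
    D->G: in-degree(G)=1, level(G)>=2
  process C: level=1
    C->G: in-degree(G)=0, level(G)=2, enqueue
  process G: level=2
All levels: A:0, B:1, C:1, D:1, E:0, F:0, G:2
max level = 2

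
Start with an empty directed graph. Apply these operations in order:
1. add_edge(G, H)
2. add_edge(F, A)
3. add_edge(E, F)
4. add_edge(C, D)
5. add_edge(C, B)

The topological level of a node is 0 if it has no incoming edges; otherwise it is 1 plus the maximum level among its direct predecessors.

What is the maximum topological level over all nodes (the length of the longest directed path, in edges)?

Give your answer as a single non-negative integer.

Op 1: add_edge(G, H). Edges now: 1
Op 2: add_edge(F, A). Edges now: 2
Op 3: add_edge(E, F). Edges now: 3
Op 4: add_edge(C, D). Edges now: 4
Op 5: add_edge(C, B). Edges now: 5
Compute levels (Kahn BFS):
  sources (in-degree 0): C, E, G
  process C: level=0
    C->B: in-degree(B)=0, level(B)=1, enqueue
    C->D: in-degree(D)=0, level(D)=1, enqueue
  process E: level=0
    E->F: in-degree(F)=0, level(F)=1, enqueue
  process G: level=0
    G->H: in-degree(H)=0, level(H)=1, enqueue
  process B: level=1
  process D: level=1
  process F: level=1
    F->A: in-degree(A)=0, level(A)=2, enqueue
  process H: level=1
  process A: level=2
All levels: A:2, B:1, C:0, D:1, E:0, F:1, G:0, H:1
max level = 2

Answer: 2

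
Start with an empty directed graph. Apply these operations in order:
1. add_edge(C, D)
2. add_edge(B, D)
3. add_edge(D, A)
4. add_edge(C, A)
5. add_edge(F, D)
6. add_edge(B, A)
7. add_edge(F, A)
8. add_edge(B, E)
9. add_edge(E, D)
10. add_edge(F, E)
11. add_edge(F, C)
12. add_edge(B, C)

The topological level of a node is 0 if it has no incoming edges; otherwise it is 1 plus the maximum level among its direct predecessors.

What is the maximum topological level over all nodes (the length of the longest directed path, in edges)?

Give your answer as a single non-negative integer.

Answer: 3

Derivation:
Op 1: add_edge(C, D). Edges now: 1
Op 2: add_edge(B, D). Edges now: 2
Op 3: add_edge(D, A). Edges now: 3
Op 4: add_edge(C, A). Edges now: 4
Op 5: add_edge(F, D). Edges now: 5
Op 6: add_edge(B, A). Edges now: 6
Op 7: add_edge(F, A). Edges now: 7
Op 8: add_edge(B, E). Edges now: 8
Op 9: add_edge(E, D). Edges now: 9
Op 10: add_edge(F, E). Edges now: 10
Op 11: add_edge(F, C). Edges now: 11
Op 12: add_edge(B, C). Edges now: 12
Compute levels (Kahn BFS):
  sources (in-degree 0): B, F
  process B: level=0
    B->A: in-degree(A)=3, level(A)>=1
    B->C: in-degree(C)=1, level(C)>=1
    B->D: in-degree(D)=3, level(D)>=1
    B->E: in-degree(E)=1, level(E)>=1
  process F: level=0
    F->A: in-degree(A)=2, level(A)>=1
    F->C: in-degree(C)=0, level(C)=1, enqueue
    F->D: in-degree(D)=2, level(D)>=1
    F->E: in-degree(E)=0, level(E)=1, enqueue
  process C: level=1
    C->A: in-degree(A)=1, level(A)>=2
    C->D: in-degree(D)=1, level(D)>=2
  process E: level=1
    E->D: in-degree(D)=0, level(D)=2, enqueue
  process D: level=2
    D->A: in-degree(A)=0, level(A)=3, enqueue
  process A: level=3
All levels: A:3, B:0, C:1, D:2, E:1, F:0
max level = 3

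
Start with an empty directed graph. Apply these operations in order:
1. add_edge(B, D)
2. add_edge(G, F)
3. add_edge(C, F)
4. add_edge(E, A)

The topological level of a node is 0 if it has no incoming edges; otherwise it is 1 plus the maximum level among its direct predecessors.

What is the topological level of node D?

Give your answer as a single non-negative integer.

Op 1: add_edge(B, D). Edges now: 1
Op 2: add_edge(G, F). Edges now: 2
Op 3: add_edge(C, F). Edges now: 3
Op 4: add_edge(E, A). Edges now: 4
Compute levels (Kahn BFS):
  sources (in-degree 0): B, C, E, G
  process B: level=0
    B->D: in-degree(D)=0, level(D)=1, enqueue
  process C: level=0
    C->F: in-degree(F)=1, level(F)>=1
  process E: level=0
    E->A: in-degree(A)=0, level(A)=1, enqueue
  process G: level=0
    G->F: in-degree(F)=0, level(F)=1, enqueue
  process D: level=1
  process A: level=1
  process F: level=1
All levels: A:1, B:0, C:0, D:1, E:0, F:1, G:0
level(D) = 1

Answer: 1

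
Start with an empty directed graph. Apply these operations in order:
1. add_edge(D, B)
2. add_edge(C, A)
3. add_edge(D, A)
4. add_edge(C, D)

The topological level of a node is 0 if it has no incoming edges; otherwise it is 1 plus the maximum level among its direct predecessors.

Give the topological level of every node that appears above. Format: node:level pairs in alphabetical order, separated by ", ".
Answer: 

Answer: A:2, B:2, C:0, D:1

Derivation:
Op 1: add_edge(D, B). Edges now: 1
Op 2: add_edge(C, A). Edges now: 2
Op 3: add_edge(D, A). Edges now: 3
Op 4: add_edge(C, D). Edges now: 4
Compute levels (Kahn BFS):
  sources (in-degree 0): C
  process C: level=0
    C->A: in-degree(A)=1, level(A)>=1
    C->D: in-degree(D)=0, level(D)=1, enqueue
  process D: level=1
    D->A: in-degree(A)=0, level(A)=2, enqueue
    D->B: in-degree(B)=0, level(B)=2, enqueue
  process A: level=2
  process B: level=2
All levels: A:2, B:2, C:0, D:1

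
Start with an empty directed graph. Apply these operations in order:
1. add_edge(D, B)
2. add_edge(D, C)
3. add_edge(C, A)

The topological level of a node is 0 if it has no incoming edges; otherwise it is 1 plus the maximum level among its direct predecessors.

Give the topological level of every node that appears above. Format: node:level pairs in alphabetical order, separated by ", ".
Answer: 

Answer: A:2, B:1, C:1, D:0

Derivation:
Op 1: add_edge(D, B). Edges now: 1
Op 2: add_edge(D, C). Edges now: 2
Op 3: add_edge(C, A). Edges now: 3
Compute levels (Kahn BFS):
  sources (in-degree 0): D
  process D: level=0
    D->B: in-degree(B)=0, level(B)=1, enqueue
    D->C: in-degree(C)=0, level(C)=1, enqueue
  process B: level=1
  process C: level=1
    C->A: in-degree(A)=0, level(A)=2, enqueue
  process A: level=2
All levels: A:2, B:1, C:1, D:0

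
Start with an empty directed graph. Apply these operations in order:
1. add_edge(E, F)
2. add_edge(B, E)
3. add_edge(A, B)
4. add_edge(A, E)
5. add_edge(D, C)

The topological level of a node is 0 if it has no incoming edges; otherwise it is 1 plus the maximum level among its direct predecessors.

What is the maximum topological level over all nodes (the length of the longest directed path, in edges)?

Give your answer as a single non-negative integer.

Answer: 3

Derivation:
Op 1: add_edge(E, F). Edges now: 1
Op 2: add_edge(B, E). Edges now: 2
Op 3: add_edge(A, B). Edges now: 3
Op 4: add_edge(A, E). Edges now: 4
Op 5: add_edge(D, C). Edges now: 5
Compute levels (Kahn BFS):
  sources (in-degree 0): A, D
  process A: level=0
    A->B: in-degree(B)=0, level(B)=1, enqueue
    A->E: in-degree(E)=1, level(E)>=1
  process D: level=0
    D->C: in-degree(C)=0, level(C)=1, enqueue
  process B: level=1
    B->E: in-degree(E)=0, level(E)=2, enqueue
  process C: level=1
  process E: level=2
    E->F: in-degree(F)=0, level(F)=3, enqueue
  process F: level=3
All levels: A:0, B:1, C:1, D:0, E:2, F:3
max level = 3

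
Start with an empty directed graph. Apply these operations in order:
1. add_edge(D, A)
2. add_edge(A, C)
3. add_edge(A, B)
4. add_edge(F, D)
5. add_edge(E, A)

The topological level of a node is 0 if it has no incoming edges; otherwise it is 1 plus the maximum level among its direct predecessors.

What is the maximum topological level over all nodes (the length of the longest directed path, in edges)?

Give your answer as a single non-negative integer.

Op 1: add_edge(D, A). Edges now: 1
Op 2: add_edge(A, C). Edges now: 2
Op 3: add_edge(A, B). Edges now: 3
Op 4: add_edge(F, D). Edges now: 4
Op 5: add_edge(E, A). Edges now: 5
Compute levels (Kahn BFS):
  sources (in-degree 0): E, F
  process E: level=0
    E->A: in-degree(A)=1, level(A)>=1
  process F: level=0
    F->D: in-degree(D)=0, level(D)=1, enqueue
  process D: level=1
    D->A: in-degree(A)=0, level(A)=2, enqueue
  process A: level=2
    A->B: in-degree(B)=0, level(B)=3, enqueue
    A->C: in-degree(C)=0, level(C)=3, enqueue
  process B: level=3
  process C: level=3
All levels: A:2, B:3, C:3, D:1, E:0, F:0
max level = 3

Answer: 3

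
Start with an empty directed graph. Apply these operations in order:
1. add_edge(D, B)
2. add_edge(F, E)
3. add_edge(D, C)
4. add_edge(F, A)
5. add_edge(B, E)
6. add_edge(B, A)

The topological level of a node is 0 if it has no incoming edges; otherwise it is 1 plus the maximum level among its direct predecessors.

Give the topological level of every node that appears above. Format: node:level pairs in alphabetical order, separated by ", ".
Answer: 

Op 1: add_edge(D, B). Edges now: 1
Op 2: add_edge(F, E). Edges now: 2
Op 3: add_edge(D, C). Edges now: 3
Op 4: add_edge(F, A). Edges now: 4
Op 5: add_edge(B, E). Edges now: 5
Op 6: add_edge(B, A). Edges now: 6
Compute levels (Kahn BFS):
  sources (in-degree 0): D, F
  process D: level=0
    D->B: in-degree(B)=0, level(B)=1, enqueue
    D->C: in-degree(C)=0, level(C)=1, enqueue
  process F: level=0
    F->A: in-degree(A)=1, level(A)>=1
    F->E: in-degree(E)=1, level(E)>=1
  process B: level=1
    B->A: in-degree(A)=0, level(A)=2, enqueue
    B->E: in-degree(E)=0, level(E)=2, enqueue
  process C: level=1
  process A: level=2
  process E: level=2
All levels: A:2, B:1, C:1, D:0, E:2, F:0

Answer: A:2, B:1, C:1, D:0, E:2, F:0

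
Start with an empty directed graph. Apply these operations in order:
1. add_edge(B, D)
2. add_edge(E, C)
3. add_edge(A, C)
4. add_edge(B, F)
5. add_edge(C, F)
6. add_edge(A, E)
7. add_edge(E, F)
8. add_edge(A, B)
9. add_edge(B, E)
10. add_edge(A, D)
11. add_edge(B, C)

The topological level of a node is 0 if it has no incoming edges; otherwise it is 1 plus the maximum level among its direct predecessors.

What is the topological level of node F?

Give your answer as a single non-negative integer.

Answer: 4

Derivation:
Op 1: add_edge(B, D). Edges now: 1
Op 2: add_edge(E, C). Edges now: 2
Op 3: add_edge(A, C). Edges now: 3
Op 4: add_edge(B, F). Edges now: 4
Op 5: add_edge(C, F). Edges now: 5
Op 6: add_edge(A, E). Edges now: 6
Op 7: add_edge(E, F). Edges now: 7
Op 8: add_edge(A, B). Edges now: 8
Op 9: add_edge(B, E). Edges now: 9
Op 10: add_edge(A, D). Edges now: 10
Op 11: add_edge(B, C). Edges now: 11
Compute levels (Kahn BFS):
  sources (in-degree 0): A
  process A: level=0
    A->B: in-degree(B)=0, level(B)=1, enqueue
    A->C: in-degree(C)=2, level(C)>=1
    A->D: in-degree(D)=1, level(D)>=1
    A->E: in-degree(E)=1, level(E)>=1
  process B: level=1
    B->C: in-degree(C)=1, level(C)>=2
    B->D: in-degree(D)=0, level(D)=2, enqueue
    B->E: in-degree(E)=0, level(E)=2, enqueue
    B->F: in-degree(F)=2, level(F)>=2
  process D: level=2
  process E: level=2
    E->C: in-degree(C)=0, level(C)=3, enqueue
    E->F: in-degree(F)=1, level(F)>=3
  process C: level=3
    C->F: in-degree(F)=0, level(F)=4, enqueue
  process F: level=4
All levels: A:0, B:1, C:3, D:2, E:2, F:4
level(F) = 4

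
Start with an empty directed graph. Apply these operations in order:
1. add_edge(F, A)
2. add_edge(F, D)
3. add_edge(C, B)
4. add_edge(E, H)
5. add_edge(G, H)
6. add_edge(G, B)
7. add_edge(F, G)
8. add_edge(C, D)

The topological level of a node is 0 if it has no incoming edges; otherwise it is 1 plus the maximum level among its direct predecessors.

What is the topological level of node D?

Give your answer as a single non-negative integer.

Op 1: add_edge(F, A). Edges now: 1
Op 2: add_edge(F, D). Edges now: 2
Op 3: add_edge(C, B). Edges now: 3
Op 4: add_edge(E, H). Edges now: 4
Op 5: add_edge(G, H). Edges now: 5
Op 6: add_edge(G, B). Edges now: 6
Op 7: add_edge(F, G). Edges now: 7
Op 8: add_edge(C, D). Edges now: 8
Compute levels (Kahn BFS):
  sources (in-degree 0): C, E, F
  process C: level=0
    C->B: in-degree(B)=1, level(B)>=1
    C->D: in-degree(D)=1, level(D)>=1
  process E: level=0
    E->H: in-degree(H)=1, level(H)>=1
  process F: level=0
    F->A: in-degree(A)=0, level(A)=1, enqueue
    F->D: in-degree(D)=0, level(D)=1, enqueue
    F->G: in-degree(G)=0, level(G)=1, enqueue
  process A: level=1
  process D: level=1
  process G: level=1
    G->B: in-degree(B)=0, level(B)=2, enqueue
    G->H: in-degree(H)=0, level(H)=2, enqueue
  process B: level=2
  process H: level=2
All levels: A:1, B:2, C:0, D:1, E:0, F:0, G:1, H:2
level(D) = 1

Answer: 1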